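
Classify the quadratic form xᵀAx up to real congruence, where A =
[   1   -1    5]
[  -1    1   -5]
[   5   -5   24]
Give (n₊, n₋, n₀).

Answer: (1, 1, 1)

Derivation:
step 0: pivot 1 → sign +
step 1: pivot -1 → sign −
step 2: row/col 2 already zero → sign 0
signature = (1, 1, 1)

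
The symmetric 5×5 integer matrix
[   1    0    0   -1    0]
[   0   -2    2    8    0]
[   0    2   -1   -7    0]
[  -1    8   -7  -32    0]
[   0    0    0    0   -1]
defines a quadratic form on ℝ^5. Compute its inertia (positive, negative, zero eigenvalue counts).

step 0: pivot 1 → sign +
step 1: pivot -2 → sign −
step 2: pivot 1 → sign +
step 3: pivot -2 → sign −
step 4: pivot -1 → sign −
signature = (2, 3, 0)

Answer: (2, 3, 0)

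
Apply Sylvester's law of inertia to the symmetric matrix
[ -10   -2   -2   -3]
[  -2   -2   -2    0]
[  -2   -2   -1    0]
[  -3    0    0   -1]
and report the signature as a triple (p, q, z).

Answer: (2, 2, 0)

Derivation:
step 0: pivot -10 → sign −
step 1: pivot -8/5 → sign −
step 2: pivot 1 → sign +
step 3: pivot 1/8 → sign +
signature = (2, 2, 0)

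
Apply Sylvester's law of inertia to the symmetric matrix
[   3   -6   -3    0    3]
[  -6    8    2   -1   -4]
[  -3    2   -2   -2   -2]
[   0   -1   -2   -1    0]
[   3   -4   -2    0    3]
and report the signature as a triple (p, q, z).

Answer: (3, 2, 0)

Derivation:
step 0: pivot 3 → sign +
step 1: pivot -4 → sign −
step 2: pivot -1 → sign −
step 3: pivot 1/4 → sign +
step 4: pivot 1 → sign +
signature = (3, 2, 0)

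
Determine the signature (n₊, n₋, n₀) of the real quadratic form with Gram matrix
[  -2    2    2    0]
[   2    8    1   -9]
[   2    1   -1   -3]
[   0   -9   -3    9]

step 0: pivot -2 → sign −
step 1: pivot 10 → sign +
step 2: pivot 1/10 → sign +
step 3: row/col 3 already zero → sign 0
signature = (2, 1, 1)

Answer: (2, 1, 1)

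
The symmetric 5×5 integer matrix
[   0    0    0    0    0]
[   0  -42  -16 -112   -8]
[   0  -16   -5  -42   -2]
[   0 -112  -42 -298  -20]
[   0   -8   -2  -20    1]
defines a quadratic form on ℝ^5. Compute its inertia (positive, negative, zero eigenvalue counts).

step 0: pivot -42 → sign −
step 1: pivot 23/21 → sign +
step 2: pivot 6/23 → sign +
step 3: pivot -1/3 → sign −
step 4: row/col 4 already zero → sign 0
signature = (2, 2, 1)

Answer: (2, 2, 1)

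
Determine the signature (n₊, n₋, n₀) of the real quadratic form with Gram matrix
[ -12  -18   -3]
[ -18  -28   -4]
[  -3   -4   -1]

Answer: (0, 2, 1)

Derivation:
step 0: pivot -12 → sign −
step 1: pivot -1 → sign −
step 2: row/col 2 already zero → sign 0
signature = (0, 2, 1)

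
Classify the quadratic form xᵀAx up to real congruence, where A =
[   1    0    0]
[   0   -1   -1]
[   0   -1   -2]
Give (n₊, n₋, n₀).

step 0: pivot 1 → sign +
step 1: pivot -1 → sign −
step 2: pivot -1 → sign −
signature = (1, 2, 0)

Answer: (1, 2, 0)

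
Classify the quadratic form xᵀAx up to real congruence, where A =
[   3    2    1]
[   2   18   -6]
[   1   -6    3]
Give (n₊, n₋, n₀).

step 0: pivot 3 → sign +
step 1: pivot 50/3 → sign +
step 2: row/col 2 already zero → sign 0
signature = (2, 0, 1)

Answer: (2, 0, 1)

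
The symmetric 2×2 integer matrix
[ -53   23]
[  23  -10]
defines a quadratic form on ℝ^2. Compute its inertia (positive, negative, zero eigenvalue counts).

Answer: (0, 2, 0)

Derivation:
step 0: pivot -53 → sign −
step 1: pivot -1/53 → sign −
signature = (0, 2, 0)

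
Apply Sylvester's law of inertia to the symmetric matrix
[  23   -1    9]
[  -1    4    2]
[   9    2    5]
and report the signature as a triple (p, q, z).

Answer: (3, 0, 0)

Derivation:
step 0: pivot 23 → sign +
step 1: pivot 91/23 → sign +
step 2: pivot 3/91 → sign +
signature = (3, 0, 0)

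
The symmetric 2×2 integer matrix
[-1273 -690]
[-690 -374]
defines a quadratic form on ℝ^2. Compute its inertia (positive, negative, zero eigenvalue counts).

step 0: pivot -1273 → sign −
step 1: pivot -2/1273 → sign −
signature = (0, 2, 0)

Answer: (0, 2, 0)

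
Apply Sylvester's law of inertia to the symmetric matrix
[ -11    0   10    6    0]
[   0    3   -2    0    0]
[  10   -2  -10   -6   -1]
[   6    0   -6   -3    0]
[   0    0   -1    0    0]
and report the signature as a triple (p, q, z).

Answer: (3, 2, 0)

Derivation:
step 0: pivot -11 → sign −
step 1: pivot 3 → sign +
step 2: pivot -74/33 → sign −
step 3: pivot 15/37 → sign +
step 4: pivot 3/10 → sign +
signature = (3, 2, 0)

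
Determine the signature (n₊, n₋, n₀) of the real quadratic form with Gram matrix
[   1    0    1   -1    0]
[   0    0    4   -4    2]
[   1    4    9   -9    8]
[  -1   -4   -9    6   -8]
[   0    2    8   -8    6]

step 0: pivot 1 → sign +
step 1: pivot 8 → sign +
step 2: pivot -2 → sign −
step 3: pivot -3 → sign −
step 4: row/col 4 already zero → sign 0
signature = (2, 2, 1)

Answer: (2, 2, 1)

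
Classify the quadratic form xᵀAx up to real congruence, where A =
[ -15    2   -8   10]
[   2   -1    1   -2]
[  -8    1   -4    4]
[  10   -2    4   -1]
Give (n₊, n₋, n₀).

Answer: (2, 2, 0)

Derivation:
step 0: pivot -15 → sign −
step 1: pivot -11/15 → sign −
step 2: pivot 3/11 → sign +
step 3: pivot 1/3 → sign +
signature = (2, 2, 0)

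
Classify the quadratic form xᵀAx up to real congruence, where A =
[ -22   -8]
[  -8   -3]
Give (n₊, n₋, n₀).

Answer: (0, 2, 0)

Derivation:
step 0: pivot -22 → sign −
step 1: pivot -1/11 → sign −
signature = (0, 2, 0)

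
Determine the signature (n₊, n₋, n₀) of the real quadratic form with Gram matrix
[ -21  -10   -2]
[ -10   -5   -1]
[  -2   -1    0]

step 0: pivot -21 → sign −
step 1: pivot -5/21 → sign −
step 2: pivot 1/5 → sign +
signature = (1, 2, 0)

Answer: (1, 2, 0)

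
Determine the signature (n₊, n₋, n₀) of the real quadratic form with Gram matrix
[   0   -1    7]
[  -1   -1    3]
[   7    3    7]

step 0: pivot -1 → sign −
step 1: pivot 1 → sign +
step 2: row/col 2 already zero → sign 0
signature = (1, 1, 1)

Answer: (1, 1, 1)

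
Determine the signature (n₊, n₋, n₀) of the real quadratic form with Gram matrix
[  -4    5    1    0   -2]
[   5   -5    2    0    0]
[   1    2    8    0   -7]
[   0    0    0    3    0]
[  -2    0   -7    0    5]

Answer: (3, 2, 0)

Derivation:
step 0: pivot -4 → sign −
step 1: pivot 5/4 → sign +
step 2: pivot -1/5 → sign −
step 3: pivot 3 → sign +
step 4: pivot 6 → sign +
signature = (3, 2, 0)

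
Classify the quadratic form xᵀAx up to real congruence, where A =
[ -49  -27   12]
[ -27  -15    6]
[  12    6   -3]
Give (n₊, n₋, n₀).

step 0: pivot -49 → sign −
step 1: pivot -6/49 → sign −
step 2: pivot 3 → sign +
signature = (1, 2, 0)

Answer: (1, 2, 0)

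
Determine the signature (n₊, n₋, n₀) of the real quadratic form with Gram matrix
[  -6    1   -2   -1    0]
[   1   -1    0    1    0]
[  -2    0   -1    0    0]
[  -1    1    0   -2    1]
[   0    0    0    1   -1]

step 0: pivot -6 → sign −
step 1: pivot -5/6 → sign −
step 2: pivot -1/5 → sign −
step 3: pivot -1 → sign −
step 4: row/col 4 already zero → sign 0
signature = (0, 4, 1)

Answer: (0, 4, 1)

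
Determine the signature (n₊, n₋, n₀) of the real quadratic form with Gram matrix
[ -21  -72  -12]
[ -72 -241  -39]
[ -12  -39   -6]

step 0: pivot -21 → sign −
step 1: pivot 41/7 → sign +
step 2: pivot 3/41 → sign +
signature = (2, 1, 0)

Answer: (2, 1, 0)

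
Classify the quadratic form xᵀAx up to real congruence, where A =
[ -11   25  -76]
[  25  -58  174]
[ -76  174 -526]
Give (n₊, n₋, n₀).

step 0: pivot -11 → sign −
step 1: pivot -13/11 → sign −
step 2: pivot 6/13 → sign +
signature = (1, 2, 0)

Answer: (1, 2, 0)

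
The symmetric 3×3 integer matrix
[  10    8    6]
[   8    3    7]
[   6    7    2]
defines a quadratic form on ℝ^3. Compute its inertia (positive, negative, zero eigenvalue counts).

step 0: pivot 10 → sign +
step 1: pivot -17/5 → sign −
step 2: pivot -3/17 → sign −
signature = (1, 2, 0)

Answer: (1, 2, 0)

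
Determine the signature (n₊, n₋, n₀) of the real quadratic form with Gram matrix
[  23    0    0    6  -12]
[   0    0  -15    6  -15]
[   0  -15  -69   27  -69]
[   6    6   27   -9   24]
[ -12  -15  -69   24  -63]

step 0: pivot 23 → sign +
step 1: pivot -69 → sign −
step 2: pivot 75/23 → sign +
step 3: pivot -3/575 → sign −
step 4: pivot 3 → sign +
signature = (3, 2, 0)

Answer: (3, 2, 0)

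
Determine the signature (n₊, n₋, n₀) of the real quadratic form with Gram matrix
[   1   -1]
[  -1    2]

step 0: pivot 1 → sign +
step 1: pivot 1 → sign +
signature = (2, 0, 0)

Answer: (2, 0, 0)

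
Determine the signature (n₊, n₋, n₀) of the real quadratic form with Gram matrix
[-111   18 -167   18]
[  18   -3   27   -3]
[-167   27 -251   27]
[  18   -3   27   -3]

Answer: (1, 2, 1)

Derivation:
step 0: pivot -111 → sign −
step 1: pivot -3/37 → sign −
step 2: pivot 1/3 → sign +
step 3: row/col 3 already zero → sign 0
signature = (1, 2, 1)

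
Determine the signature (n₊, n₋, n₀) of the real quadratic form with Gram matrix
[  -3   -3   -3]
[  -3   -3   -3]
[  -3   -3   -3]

Answer: (0, 1, 2)

Derivation:
step 0: pivot -3 → sign −
step 1: row/col 1 already zero → sign 0
step 2: row/col 2 already zero → sign 0
signature = (0, 1, 2)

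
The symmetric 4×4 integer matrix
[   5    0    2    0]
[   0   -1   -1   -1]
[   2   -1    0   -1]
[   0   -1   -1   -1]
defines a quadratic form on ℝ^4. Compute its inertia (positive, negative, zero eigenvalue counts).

Answer: (2, 1, 1)

Derivation:
step 0: pivot 5 → sign +
step 1: pivot -1 → sign −
step 2: pivot 1/5 → sign +
step 3: row/col 3 already zero → sign 0
signature = (2, 1, 1)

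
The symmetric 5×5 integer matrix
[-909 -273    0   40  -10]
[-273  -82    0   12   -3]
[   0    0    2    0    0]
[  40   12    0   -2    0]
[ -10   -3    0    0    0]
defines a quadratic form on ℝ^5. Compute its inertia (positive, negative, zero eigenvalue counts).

step 0: pivot -909 → sign −
step 1: pivot -1/101 → sign −
step 2: pivot 2 → sign +
step 3: pivot -2/9 → sign −
step 4: pivot 1 → sign +
signature = (2, 3, 0)

Answer: (2, 3, 0)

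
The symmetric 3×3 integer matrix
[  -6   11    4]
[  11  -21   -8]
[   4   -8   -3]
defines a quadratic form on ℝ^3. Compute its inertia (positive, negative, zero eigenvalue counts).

step 0: pivot -6 → sign −
step 1: pivot -5/6 → sign −
step 2: pivot 1/5 → sign +
signature = (1, 2, 0)

Answer: (1, 2, 0)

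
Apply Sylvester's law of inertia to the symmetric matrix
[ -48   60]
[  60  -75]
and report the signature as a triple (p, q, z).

Answer: (0, 1, 1)

Derivation:
step 0: pivot -48 → sign −
step 1: row/col 1 already zero → sign 0
signature = (0, 1, 1)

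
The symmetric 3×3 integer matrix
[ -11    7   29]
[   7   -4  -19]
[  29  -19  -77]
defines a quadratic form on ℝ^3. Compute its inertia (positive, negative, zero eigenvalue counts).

step 0: pivot -11 → sign −
step 1: pivot 5/11 → sign +
step 2: pivot -6/5 → sign −
signature = (1, 2, 0)

Answer: (1, 2, 0)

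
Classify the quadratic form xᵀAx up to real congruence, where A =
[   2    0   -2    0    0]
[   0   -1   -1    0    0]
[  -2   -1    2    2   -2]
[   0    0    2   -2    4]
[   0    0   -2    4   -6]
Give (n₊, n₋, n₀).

Answer: (3, 2, 0)

Derivation:
step 0: pivot 2 → sign +
step 1: pivot -1 → sign −
step 2: pivot 1 → sign +
step 3: pivot -6 → sign −
step 4: pivot 2/3 → sign +
signature = (3, 2, 0)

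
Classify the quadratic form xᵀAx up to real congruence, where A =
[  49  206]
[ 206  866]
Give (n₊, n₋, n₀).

Answer: (1, 1, 0)

Derivation:
step 0: pivot 49 → sign +
step 1: pivot -2/49 → sign −
signature = (1, 1, 0)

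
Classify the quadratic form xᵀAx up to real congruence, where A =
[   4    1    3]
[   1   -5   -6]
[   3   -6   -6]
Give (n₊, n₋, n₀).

step 0: pivot 4 → sign +
step 1: pivot -21/4 → sign −
step 2: pivot 3/7 → sign +
signature = (2, 1, 0)

Answer: (2, 1, 0)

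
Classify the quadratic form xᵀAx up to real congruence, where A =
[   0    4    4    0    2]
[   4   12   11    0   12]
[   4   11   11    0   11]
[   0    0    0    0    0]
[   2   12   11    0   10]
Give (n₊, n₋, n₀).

step 0: pivot 12 → sign +
step 1: pivot -4/3 → sign −
step 2: pivot 1 → sign +
step 3: pivot 3/4 → sign +
step 4: row/col 4 already zero → sign 0
signature = (3, 1, 1)

Answer: (3, 1, 1)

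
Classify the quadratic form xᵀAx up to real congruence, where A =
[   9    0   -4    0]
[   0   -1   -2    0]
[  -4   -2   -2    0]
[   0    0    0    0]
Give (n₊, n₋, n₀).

step 0: pivot 9 → sign +
step 1: pivot -1 → sign −
step 2: pivot 2/9 → sign +
step 3: row/col 3 already zero → sign 0
signature = (2, 1, 1)

Answer: (2, 1, 1)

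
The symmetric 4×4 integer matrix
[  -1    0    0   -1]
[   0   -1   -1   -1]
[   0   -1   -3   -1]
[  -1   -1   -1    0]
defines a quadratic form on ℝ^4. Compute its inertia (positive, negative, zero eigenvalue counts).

step 0: pivot -1 → sign −
step 1: pivot -1 → sign −
step 2: pivot -2 → sign −
step 3: pivot 2 → sign +
signature = (1, 3, 0)

Answer: (1, 3, 0)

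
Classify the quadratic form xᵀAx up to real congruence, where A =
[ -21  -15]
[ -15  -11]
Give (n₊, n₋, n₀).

Answer: (0, 2, 0)

Derivation:
step 0: pivot -21 → sign −
step 1: pivot -2/7 → sign −
signature = (0, 2, 0)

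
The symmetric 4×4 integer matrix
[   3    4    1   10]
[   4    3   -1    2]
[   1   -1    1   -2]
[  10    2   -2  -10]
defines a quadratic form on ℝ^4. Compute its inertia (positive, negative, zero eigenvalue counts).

Answer: (2, 2, 0)

Derivation:
step 0: pivot 3 → sign +
step 1: pivot -7/3 → sign −
step 2: pivot 3 → sign +
step 3: pivot -2/7 → sign −
signature = (2, 2, 0)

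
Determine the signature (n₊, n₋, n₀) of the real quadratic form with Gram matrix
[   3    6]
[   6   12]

Answer: (1, 0, 1)

Derivation:
step 0: pivot 3 → sign +
step 1: row/col 1 already zero → sign 0
signature = (1, 0, 1)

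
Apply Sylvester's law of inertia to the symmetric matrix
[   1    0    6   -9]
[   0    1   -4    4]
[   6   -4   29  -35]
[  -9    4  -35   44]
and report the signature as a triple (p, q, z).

step 0: pivot 1 → sign +
step 1: pivot 1 → sign +
step 2: pivot -23 → sign −
step 3: pivot 6/23 → sign +
signature = (3, 1, 0)

Answer: (3, 1, 0)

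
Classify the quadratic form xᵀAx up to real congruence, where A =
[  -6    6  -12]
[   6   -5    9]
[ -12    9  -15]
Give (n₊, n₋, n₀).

Answer: (1, 1, 1)

Derivation:
step 0: pivot -6 → sign −
step 1: pivot 1 → sign +
step 2: row/col 2 already zero → sign 0
signature = (1, 1, 1)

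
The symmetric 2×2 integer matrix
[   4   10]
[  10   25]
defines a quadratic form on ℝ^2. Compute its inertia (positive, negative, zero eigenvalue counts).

Answer: (1, 0, 1)

Derivation:
step 0: pivot 4 → sign +
step 1: row/col 1 already zero → sign 0
signature = (1, 0, 1)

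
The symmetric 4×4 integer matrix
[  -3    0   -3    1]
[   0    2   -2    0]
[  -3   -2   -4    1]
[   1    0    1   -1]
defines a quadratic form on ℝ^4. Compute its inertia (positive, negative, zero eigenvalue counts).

Answer: (1, 3, 0)

Derivation:
step 0: pivot -3 → sign −
step 1: pivot 2 → sign +
step 2: pivot -3 → sign −
step 3: pivot -2/3 → sign −
signature = (1, 3, 0)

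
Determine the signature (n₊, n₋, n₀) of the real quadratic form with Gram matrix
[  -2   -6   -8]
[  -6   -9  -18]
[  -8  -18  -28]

step 0: pivot -2 → sign −
step 1: pivot 9 → sign +
step 2: row/col 2 already zero → sign 0
signature = (1, 1, 1)

Answer: (1, 1, 1)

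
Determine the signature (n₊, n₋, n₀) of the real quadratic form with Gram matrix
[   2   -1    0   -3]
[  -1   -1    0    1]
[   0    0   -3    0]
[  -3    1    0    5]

Answer: (2, 2, 0)

Derivation:
step 0: pivot 2 → sign +
step 1: pivot -3/2 → sign −
step 2: pivot -3 → sign −
step 3: pivot 2/3 → sign +
signature = (2, 2, 0)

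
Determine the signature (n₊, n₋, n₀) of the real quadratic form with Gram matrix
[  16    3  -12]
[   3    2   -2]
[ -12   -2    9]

step 0: pivot 16 → sign +
step 1: pivot 23/16 → sign +
step 2: pivot -1/23 → sign −
signature = (2, 1, 0)

Answer: (2, 1, 0)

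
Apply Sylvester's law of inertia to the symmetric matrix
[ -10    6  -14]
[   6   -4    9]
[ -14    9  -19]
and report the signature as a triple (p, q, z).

Answer: (1, 2, 0)

Derivation:
step 0: pivot -10 → sign −
step 1: pivot -2/5 → sign −
step 2: pivot 3/2 → sign +
signature = (1, 2, 0)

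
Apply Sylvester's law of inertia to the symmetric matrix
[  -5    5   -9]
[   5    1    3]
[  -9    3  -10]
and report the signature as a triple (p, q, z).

Answer: (2, 1, 0)

Derivation:
step 0: pivot -5 → sign −
step 1: pivot 6 → sign +
step 2: pivot 1/5 → sign +
signature = (2, 1, 0)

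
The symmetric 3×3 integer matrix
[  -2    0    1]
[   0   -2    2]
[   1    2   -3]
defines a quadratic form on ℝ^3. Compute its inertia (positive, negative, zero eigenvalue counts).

step 0: pivot -2 → sign −
step 1: pivot -2 → sign −
step 2: pivot -1/2 → sign −
signature = (0, 3, 0)

Answer: (0, 3, 0)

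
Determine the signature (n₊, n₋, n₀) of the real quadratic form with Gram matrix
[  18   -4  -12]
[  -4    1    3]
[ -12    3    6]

step 0: pivot 18 → sign +
step 1: pivot 1/9 → sign +
step 2: pivot -3 → sign −
signature = (2, 1, 0)

Answer: (2, 1, 0)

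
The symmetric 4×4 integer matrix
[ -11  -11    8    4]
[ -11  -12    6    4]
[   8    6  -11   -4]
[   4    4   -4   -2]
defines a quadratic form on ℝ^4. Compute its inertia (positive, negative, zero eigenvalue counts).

Answer: (1, 3, 0)

Derivation:
step 0: pivot -11 → sign −
step 1: pivot -1 → sign −
step 2: pivot -13/11 → sign −
step 3: pivot 6/13 → sign +
signature = (1, 3, 0)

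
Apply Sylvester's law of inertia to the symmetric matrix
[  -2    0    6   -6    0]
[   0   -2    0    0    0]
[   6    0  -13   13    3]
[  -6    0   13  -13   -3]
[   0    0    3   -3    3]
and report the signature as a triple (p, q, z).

step 0: pivot -2 → sign −
step 1: pivot -2 → sign −
step 2: pivot 5 → sign +
step 3: pivot 6/5 → sign +
step 4: row/col 4 already zero → sign 0
signature = (2, 2, 1)

Answer: (2, 2, 1)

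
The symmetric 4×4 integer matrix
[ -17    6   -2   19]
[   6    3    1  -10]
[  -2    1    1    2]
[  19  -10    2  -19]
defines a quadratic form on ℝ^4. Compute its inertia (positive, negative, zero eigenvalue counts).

step 0: pivot -17 → sign −
step 1: pivot 87/17 → sign +
step 2: pivot 106/87 → sign +
step 3: pivot 6/53 → sign +
signature = (3, 1, 0)

Answer: (3, 1, 0)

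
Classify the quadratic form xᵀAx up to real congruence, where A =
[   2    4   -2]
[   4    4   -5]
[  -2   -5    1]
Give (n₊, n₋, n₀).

Answer: (1, 2, 0)

Derivation:
step 0: pivot 2 → sign +
step 1: pivot -4 → sign −
step 2: pivot -3/4 → sign −
signature = (1, 2, 0)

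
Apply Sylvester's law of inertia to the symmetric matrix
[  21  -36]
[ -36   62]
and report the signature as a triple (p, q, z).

step 0: pivot 21 → sign +
step 1: pivot 2/7 → sign +
signature = (2, 0, 0)

Answer: (2, 0, 0)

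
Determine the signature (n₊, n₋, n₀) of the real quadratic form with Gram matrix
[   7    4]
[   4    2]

step 0: pivot 7 → sign +
step 1: pivot -2/7 → sign −
signature = (1, 1, 0)

Answer: (1, 1, 0)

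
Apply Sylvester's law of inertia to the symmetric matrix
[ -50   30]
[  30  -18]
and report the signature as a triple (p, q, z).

step 0: pivot -50 → sign −
step 1: row/col 1 already zero → sign 0
signature = (0, 1, 1)

Answer: (0, 1, 1)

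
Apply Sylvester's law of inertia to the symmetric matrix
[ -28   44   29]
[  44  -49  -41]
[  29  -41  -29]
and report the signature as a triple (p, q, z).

Answer: (1, 2, 0)

Derivation:
step 0: pivot -28 → sign −
step 1: pivot 141/7 → sign +
step 2: pivot -1/564 → sign −
signature = (1, 2, 0)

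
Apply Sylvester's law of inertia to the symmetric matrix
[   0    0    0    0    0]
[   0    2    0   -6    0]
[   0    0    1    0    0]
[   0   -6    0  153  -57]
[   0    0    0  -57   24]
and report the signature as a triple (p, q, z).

step 0: pivot 2 → sign +
step 1: pivot 1 → sign +
step 2: pivot 135 → sign +
step 3: pivot -1/15 → sign −
step 4: row/col 4 already zero → sign 0
signature = (3, 1, 1)

Answer: (3, 1, 1)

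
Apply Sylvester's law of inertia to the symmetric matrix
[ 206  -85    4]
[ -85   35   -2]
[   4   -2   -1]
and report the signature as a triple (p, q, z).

step 0: pivot 206 → sign +
step 1: pivot -15/206 → sign −
step 2: pivot 3/5 → sign +
signature = (2, 1, 0)

Answer: (2, 1, 0)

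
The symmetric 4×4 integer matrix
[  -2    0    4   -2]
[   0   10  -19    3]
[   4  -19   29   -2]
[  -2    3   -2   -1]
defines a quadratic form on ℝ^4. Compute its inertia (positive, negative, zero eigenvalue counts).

step 0: pivot -2 → sign −
step 1: pivot 10 → sign +
step 2: pivot 9/10 → sign +
step 3: row/col 3 already zero → sign 0
signature = (2, 1, 1)

Answer: (2, 1, 1)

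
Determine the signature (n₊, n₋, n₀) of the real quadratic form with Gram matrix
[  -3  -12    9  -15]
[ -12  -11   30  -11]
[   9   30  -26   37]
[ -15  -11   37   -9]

step 0: pivot -3 → sign −
step 1: pivot 37 → sign +
step 2: pivot 1/37 → sign +
step 3: pivot 1 → sign +
signature = (3, 1, 0)

Answer: (3, 1, 0)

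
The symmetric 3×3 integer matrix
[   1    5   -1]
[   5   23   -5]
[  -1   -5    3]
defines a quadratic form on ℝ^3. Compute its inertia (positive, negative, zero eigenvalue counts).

Answer: (2, 1, 0)

Derivation:
step 0: pivot 1 → sign +
step 1: pivot -2 → sign −
step 2: pivot 2 → sign +
signature = (2, 1, 0)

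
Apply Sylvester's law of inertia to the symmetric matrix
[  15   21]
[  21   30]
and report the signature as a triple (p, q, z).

step 0: pivot 15 → sign +
step 1: pivot 3/5 → sign +
signature = (2, 0, 0)

Answer: (2, 0, 0)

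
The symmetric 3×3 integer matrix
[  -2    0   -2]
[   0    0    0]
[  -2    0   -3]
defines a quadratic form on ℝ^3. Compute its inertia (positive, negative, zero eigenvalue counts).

Answer: (0, 2, 1)

Derivation:
step 0: pivot -2 → sign −
step 1: pivot -1 → sign −
step 2: row/col 2 already zero → sign 0
signature = (0, 2, 1)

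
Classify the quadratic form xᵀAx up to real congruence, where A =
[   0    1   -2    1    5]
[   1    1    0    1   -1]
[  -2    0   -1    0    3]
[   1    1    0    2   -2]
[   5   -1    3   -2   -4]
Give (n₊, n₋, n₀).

Answer: (4, 1, 0)

Derivation:
step 0: pivot 1 → sign +
step 1: pivot -1 → sign −
step 2: pivot 3 → sign +
step 3: pivot 1 → sign +
step 4: pivot 3 → sign +
signature = (4, 1, 0)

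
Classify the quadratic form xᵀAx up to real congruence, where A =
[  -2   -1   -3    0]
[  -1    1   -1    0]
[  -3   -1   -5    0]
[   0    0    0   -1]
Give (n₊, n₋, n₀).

step 0: pivot -2 → sign −
step 1: pivot 3/2 → sign +
step 2: pivot -2/3 → sign −
step 3: pivot -1 → sign −
signature = (1, 3, 0)

Answer: (1, 3, 0)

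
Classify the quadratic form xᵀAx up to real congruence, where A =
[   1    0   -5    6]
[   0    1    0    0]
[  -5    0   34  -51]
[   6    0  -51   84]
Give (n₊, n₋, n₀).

Answer: (3, 1, 0)

Derivation:
step 0: pivot 1 → sign +
step 1: pivot 1 → sign +
step 2: pivot 9 → sign +
step 3: pivot -1 → sign −
signature = (3, 1, 0)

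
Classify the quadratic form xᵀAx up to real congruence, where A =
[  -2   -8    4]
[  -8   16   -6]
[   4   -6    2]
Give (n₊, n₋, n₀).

step 0: pivot -2 → sign −
step 1: pivot 48 → sign +
step 2: pivot -1/12 → sign −
signature = (1, 2, 0)

Answer: (1, 2, 0)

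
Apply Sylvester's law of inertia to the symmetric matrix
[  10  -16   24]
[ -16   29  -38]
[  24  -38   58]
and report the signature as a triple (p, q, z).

step 0: pivot 10 → sign +
step 1: pivot 17/5 → sign +
step 2: pivot 6/17 → sign +
signature = (3, 0, 0)

Answer: (3, 0, 0)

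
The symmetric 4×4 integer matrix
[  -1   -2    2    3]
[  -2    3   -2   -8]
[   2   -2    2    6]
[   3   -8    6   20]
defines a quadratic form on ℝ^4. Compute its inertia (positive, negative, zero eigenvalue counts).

Answer: (3, 1, 0)

Derivation:
step 0: pivot -1 → sign −
step 1: pivot 7 → sign +
step 2: pivot 6/7 → sign +
step 3: pivot 1 → sign +
signature = (3, 1, 0)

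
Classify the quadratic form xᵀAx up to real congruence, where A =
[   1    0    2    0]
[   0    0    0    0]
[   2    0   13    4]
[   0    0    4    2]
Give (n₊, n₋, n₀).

step 0: pivot 1 → sign +
step 1: pivot 9 → sign +
step 2: pivot 2/9 → sign +
step 3: row/col 3 already zero → sign 0
signature = (3, 0, 1)

Answer: (3, 0, 1)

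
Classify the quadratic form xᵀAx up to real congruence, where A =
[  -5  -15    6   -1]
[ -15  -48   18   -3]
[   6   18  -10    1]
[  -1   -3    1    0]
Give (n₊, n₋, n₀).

step 0: pivot -5 → sign −
step 1: pivot -3 → sign −
step 2: pivot -14/5 → sign −
step 3: pivot 3/14 → sign +
signature = (1, 3, 0)

Answer: (1, 3, 0)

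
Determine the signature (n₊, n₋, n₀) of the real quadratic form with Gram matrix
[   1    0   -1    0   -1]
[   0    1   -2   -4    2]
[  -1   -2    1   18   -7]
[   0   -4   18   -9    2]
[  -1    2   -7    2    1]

Answer: (2, 1, 2)

Derivation:
step 0: pivot 1 → sign +
step 1: pivot 1 → sign +
step 2: pivot -4 → sign −
step 3: row/col 3 already zero → sign 0
step 4: row/col 4 already zero → sign 0
signature = (2, 1, 2)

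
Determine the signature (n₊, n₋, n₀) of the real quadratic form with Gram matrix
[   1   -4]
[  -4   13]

step 0: pivot 1 → sign +
step 1: pivot -3 → sign −
signature = (1, 1, 0)

Answer: (1, 1, 0)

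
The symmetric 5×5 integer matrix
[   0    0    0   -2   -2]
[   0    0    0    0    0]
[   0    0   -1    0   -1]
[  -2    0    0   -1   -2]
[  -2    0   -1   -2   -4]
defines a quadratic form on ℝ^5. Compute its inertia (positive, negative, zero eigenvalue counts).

step 0: pivot -1 → sign −
step 1: pivot -1 → sign −
step 2: pivot 4 → sign +
step 3: row/col 3 already zero → sign 0
step 4: row/col 4 already zero → sign 0
signature = (1, 2, 2)

Answer: (1, 2, 2)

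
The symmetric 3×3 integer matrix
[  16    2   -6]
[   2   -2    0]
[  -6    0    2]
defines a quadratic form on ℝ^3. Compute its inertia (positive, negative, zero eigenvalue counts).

step 0: pivot 16 → sign +
step 1: pivot -9/4 → sign −
step 2: row/col 2 already zero → sign 0
signature = (1, 1, 1)

Answer: (1, 1, 1)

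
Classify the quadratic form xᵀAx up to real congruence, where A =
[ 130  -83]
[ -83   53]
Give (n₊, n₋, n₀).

Answer: (2, 0, 0)

Derivation:
step 0: pivot 130 → sign +
step 1: pivot 1/130 → sign +
signature = (2, 0, 0)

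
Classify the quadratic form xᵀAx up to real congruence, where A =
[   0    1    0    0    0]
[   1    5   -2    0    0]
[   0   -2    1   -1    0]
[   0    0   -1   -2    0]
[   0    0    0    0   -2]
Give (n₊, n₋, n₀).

Answer: (2, 3, 0)

Derivation:
step 0: pivot 5 → sign +
step 1: pivot -1/5 → sign −
step 2: pivot 1 → sign +
step 3: pivot -3 → sign −
step 4: pivot -2 → sign −
signature = (2, 3, 0)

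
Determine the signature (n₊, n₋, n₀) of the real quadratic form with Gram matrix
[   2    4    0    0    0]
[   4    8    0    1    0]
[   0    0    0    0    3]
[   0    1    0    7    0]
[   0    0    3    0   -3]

step 0: pivot 2 → sign +
step 1: pivot 7 → sign +
step 2: pivot -1/7 → sign −
step 3: pivot -3 → sign −
step 4: pivot 3 → sign +
signature = (3, 2, 0)

Answer: (3, 2, 0)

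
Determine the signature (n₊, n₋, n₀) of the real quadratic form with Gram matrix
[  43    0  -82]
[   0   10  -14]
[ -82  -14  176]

step 0: pivot 43 → sign +
step 1: pivot 10 → sign +
step 2: pivot 6/215 → sign +
signature = (3, 0, 0)

Answer: (3, 0, 0)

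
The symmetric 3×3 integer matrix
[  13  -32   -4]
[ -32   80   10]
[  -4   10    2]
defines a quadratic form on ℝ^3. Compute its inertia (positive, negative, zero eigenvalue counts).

Answer: (3, 0, 0)

Derivation:
step 0: pivot 13 → sign +
step 1: pivot 16/13 → sign +
step 2: pivot 3/4 → sign +
signature = (3, 0, 0)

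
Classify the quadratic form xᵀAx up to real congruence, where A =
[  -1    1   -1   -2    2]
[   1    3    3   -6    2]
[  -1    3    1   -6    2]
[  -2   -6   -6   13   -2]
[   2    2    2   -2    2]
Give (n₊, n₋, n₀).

step 0: pivot -1 → sign −
step 1: pivot 4 → sign +
step 2: pivot 1 → sign +
step 3: pivot 1 → sign +
step 4: pivot -6 → sign −
signature = (3, 2, 0)

Answer: (3, 2, 0)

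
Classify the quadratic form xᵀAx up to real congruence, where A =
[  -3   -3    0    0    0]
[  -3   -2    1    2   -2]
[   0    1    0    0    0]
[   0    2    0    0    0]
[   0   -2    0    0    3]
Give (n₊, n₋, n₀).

step 0: pivot -3 → sign −
step 1: pivot 1 → sign +
step 2: pivot -1 → sign −
step 3: pivot 3 → sign +
step 4: row/col 4 already zero → sign 0
signature = (2, 2, 1)

Answer: (2, 2, 1)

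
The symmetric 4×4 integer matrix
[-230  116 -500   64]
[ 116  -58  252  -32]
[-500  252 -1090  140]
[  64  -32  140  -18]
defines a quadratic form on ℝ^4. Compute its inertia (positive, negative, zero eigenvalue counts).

Answer: (1, 3, 0)

Derivation:
step 0: pivot -230 → sign −
step 1: pivot 58/115 → sign +
step 2: pivot -90/29 → sign −
step 3: pivot -2/45 → sign −
signature = (1, 3, 0)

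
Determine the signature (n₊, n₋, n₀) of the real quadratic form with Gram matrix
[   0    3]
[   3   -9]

Answer: (1, 1, 0)

Derivation:
step 0: pivot -9 → sign −
step 1: pivot 1 → sign +
signature = (1, 1, 0)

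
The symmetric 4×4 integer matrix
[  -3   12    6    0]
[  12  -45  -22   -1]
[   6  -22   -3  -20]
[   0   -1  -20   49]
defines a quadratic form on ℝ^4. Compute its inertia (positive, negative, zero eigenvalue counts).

step 0: pivot -3 → sign −
step 1: pivot 3 → sign +
step 2: pivot 23/3 → sign +
step 3: pivot -2/23 → sign −
signature = (2, 2, 0)

Answer: (2, 2, 0)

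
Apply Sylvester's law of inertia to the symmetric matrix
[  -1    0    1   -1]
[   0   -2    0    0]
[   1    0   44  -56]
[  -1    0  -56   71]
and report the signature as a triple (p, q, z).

Answer: (1, 3, 0)

Derivation:
step 0: pivot -1 → sign −
step 1: pivot -2 → sign −
step 2: pivot 45 → sign +
step 3: pivot -1/5 → sign −
signature = (1, 3, 0)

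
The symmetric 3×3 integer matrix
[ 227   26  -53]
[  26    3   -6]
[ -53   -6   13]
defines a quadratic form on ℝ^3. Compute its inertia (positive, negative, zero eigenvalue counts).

step 0: pivot 227 → sign +
step 1: pivot 5/227 → sign +
step 2: pivot 2/5 → sign +
signature = (3, 0, 0)

Answer: (3, 0, 0)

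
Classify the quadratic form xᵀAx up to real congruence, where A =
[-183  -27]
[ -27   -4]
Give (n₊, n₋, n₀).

Answer: (0, 2, 0)

Derivation:
step 0: pivot -183 → sign −
step 1: pivot -1/61 → sign −
signature = (0, 2, 0)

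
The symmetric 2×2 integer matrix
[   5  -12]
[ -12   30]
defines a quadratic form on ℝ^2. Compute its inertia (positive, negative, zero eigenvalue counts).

Answer: (2, 0, 0)

Derivation:
step 0: pivot 5 → sign +
step 1: pivot 6/5 → sign +
signature = (2, 0, 0)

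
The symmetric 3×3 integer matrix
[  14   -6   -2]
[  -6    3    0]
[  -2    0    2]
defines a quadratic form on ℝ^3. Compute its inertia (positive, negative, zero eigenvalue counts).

step 0: pivot 14 → sign +
step 1: pivot 3/7 → sign +
step 2: row/col 2 already zero → sign 0
signature = (2, 0, 1)

Answer: (2, 0, 1)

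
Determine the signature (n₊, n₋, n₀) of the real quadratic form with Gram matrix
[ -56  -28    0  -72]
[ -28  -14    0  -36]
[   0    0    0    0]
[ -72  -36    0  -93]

step 0: pivot -56 → sign −
step 1: pivot -3/7 → sign −
step 2: row/col 2 already zero → sign 0
step 3: row/col 3 already zero → sign 0
signature = (0, 2, 2)

Answer: (0, 2, 2)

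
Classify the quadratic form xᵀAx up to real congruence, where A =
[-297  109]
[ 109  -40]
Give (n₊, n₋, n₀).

step 0: pivot -297 → sign −
step 1: pivot 1/297 → sign +
signature = (1, 1, 0)

Answer: (1, 1, 0)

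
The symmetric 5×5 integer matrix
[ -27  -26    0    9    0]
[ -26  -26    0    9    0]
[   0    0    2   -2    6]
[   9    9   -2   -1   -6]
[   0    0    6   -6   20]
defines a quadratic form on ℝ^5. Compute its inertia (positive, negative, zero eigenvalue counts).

Answer: (3, 2, 0)

Derivation:
step 0: pivot -27 → sign −
step 1: pivot -26/27 → sign −
step 2: pivot 2 → sign +
step 3: pivot 3/26 → sign +
step 4: pivot 2 → sign +
signature = (3, 2, 0)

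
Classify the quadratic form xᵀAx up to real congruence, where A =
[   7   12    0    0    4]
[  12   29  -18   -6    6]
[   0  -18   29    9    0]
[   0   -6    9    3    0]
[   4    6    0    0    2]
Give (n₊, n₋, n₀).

step 0: pivot 7 → sign +
step 1: pivot 59/7 → sign +
step 2: pivot -557/59 → sign −
step 3: pivot 150/557 → sign +
step 4: pivot -2/25 → sign −
signature = (3, 2, 0)

Answer: (3, 2, 0)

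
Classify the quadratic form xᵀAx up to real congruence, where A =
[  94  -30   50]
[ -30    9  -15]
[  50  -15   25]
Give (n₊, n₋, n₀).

Answer: (1, 1, 1)

Derivation:
step 0: pivot 94 → sign +
step 1: pivot -27/47 → sign −
step 2: row/col 2 already zero → sign 0
signature = (1, 1, 1)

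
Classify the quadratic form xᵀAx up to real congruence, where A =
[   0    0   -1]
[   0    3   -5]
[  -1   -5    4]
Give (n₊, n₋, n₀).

Answer: (2, 1, 0)

Derivation:
step 0: pivot 3 → sign +
step 1: pivot -13/3 → sign −
step 2: pivot 3/13 → sign +
signature = (2, 1, 0)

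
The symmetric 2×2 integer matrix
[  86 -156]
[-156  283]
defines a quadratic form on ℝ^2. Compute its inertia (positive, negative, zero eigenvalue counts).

Answer: (2, 0, 0)

Derivation:
step 0: pivot 86 → sign +
step 1: pivot 1/43 → sign +
signature = (2, 0, 0)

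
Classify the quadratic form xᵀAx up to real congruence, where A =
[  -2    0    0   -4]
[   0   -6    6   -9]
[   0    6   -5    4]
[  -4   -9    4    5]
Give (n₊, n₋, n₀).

step 0: pivot -2 → sign −
step 1: pivot -6 → sign −
step 2: pivot 1 → sign +
step 3: pivot 3/2 → sign +
signature = (2, 2, 0)

Answer: (2, 2, 0)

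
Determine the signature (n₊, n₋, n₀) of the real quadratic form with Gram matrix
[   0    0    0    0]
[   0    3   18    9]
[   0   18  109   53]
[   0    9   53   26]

Answer: (2, 1, 1)

Derivation:
step 0: pivot 3 → sign +
step 1: pivot 1 → sign +
step 2: pivot -2 → sign −
step 3: row/col 3 already zero → sign 0
signature = (2, 1, 1)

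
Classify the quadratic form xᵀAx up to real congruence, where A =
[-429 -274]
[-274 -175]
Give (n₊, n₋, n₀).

Answer: (1, 1, 0)

Derivation:
step 0: pivot -429 → sign −
step 1: pivot 1/429 → sign +
signature = (1, 1, 0)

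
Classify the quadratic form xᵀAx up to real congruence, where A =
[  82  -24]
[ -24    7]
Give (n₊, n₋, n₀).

Answer: (1, 1, 0)

Derivation:
step 0: pivot 82 → sign +
step 1: pivot -1/41 → sign −
signature = (1, 1, 0)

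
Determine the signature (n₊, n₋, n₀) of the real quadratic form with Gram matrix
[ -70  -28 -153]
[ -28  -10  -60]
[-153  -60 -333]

Answer: (2, 1, 0)

Derivation:
step 0: pivot -70 → sign −
step 1: pivot 6/5 → sign +
step 2: pivot 3/14 → sign +
signature = (2, 1, 0)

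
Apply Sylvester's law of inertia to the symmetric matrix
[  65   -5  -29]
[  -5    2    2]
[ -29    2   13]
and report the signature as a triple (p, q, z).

step 0: pivot 65 → sign +
step 1: pivot 21/13 → sign +
step 2: pivot 1/35 → sign +
signature = (3, 0, 0)

Answer: (3, 0, 0)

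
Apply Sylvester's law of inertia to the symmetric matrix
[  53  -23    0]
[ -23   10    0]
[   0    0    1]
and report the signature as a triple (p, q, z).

Answer: (3, 0, 0)

Derivation:
step 0: pivot 53 → sign +
step 1: pivot 1/53 → sign +
step 2: pivot 1 → sign +
signature = (3, 0, 0)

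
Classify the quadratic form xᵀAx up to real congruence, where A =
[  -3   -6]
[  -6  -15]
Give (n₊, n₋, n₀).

Answer: (0, 2, 0)

Derivation:
step 0: pivot -3 → sign −
step 1: pivot -3 → sign −
signature = (0, 2, 0)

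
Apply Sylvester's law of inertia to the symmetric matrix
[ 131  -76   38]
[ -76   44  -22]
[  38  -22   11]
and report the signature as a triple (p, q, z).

step 0: pivot 131 → sign +
step 1: pivot -12/131 → sign −
step 2: row/col 2 already zero → sign 0
signature = (1, 1, 1)

Answer: (1, 1, 1)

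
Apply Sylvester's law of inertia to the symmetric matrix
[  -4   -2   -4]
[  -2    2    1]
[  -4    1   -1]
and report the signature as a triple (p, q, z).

step 0: pivot -4 → sign −
step 1: pivot 3 → sign +
step 2: row/col 2 already zero → sign 0
signature = (1, 1, 1)

Answer: (1, 1, 1)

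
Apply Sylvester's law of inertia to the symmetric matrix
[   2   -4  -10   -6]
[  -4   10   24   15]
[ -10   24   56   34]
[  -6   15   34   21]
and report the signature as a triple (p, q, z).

Answer: (3, 1, 0)

Derivation:
step 0: pivot 2 → sign +
step 1: pivot 2 → sign +
step 2: pivot -2 → sign −
step 3: pivot 1/2 → sign +
signature = (3, 1, 0)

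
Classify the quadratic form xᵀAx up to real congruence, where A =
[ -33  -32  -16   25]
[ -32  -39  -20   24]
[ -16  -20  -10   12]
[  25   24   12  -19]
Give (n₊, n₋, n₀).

step 0: pivot -33 → sign −
step 1: pivot -263/33 → sign −
step 2: pivot 74/263 → sign +
step 3: pivot -2/37 → sign −
signature = (1, 3, 0)

Answer: (1, 3, 0)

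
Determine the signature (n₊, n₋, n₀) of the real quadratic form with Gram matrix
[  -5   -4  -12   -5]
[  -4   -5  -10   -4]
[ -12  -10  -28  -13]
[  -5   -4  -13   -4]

step 0: pivot -5 → sign −
step 1: pivot -9/5 → sign −
step 2: pivot 8/9 → sign +
step 3: pivot -1/8 → sign −
signature = (1, 3, 0)

Answer: (1, 3, 0)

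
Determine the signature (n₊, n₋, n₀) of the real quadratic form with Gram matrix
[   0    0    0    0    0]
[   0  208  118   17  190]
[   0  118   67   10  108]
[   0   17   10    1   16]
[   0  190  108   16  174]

step 0: pivot 208 → sign +
step 1: pivot 3/52 → sign +
step 2: pivot -31/12 → sign −
step 3: pivot -2/31 → sign −
step 4: row/col 4 already zero → sign 0
signature = (2, 2, 1)

Answer: (2, 2, 1)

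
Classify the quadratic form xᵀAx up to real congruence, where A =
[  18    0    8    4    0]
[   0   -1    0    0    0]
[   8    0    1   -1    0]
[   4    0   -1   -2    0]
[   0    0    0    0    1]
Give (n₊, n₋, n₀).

step 0: pivot 18 → sign +
step 1: pivot -1 → sign −
step 2: pivot -23/9 → sign −
step 3: pivot 3/23 → sign +
step 4: pivot 1 → sign +
signature = (3, 2, 0)

Answer: (3, 2, 0)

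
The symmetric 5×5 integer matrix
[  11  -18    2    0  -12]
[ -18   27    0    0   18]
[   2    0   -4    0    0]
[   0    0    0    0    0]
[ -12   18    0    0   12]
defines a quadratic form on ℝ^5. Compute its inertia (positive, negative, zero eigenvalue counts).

step 0: pivot 11 → sign +
step 1: pivot -27/11 → sign −
step 2: row/col 2 already zero → sign 0
step 3: row/col 3 already zero → sign 0
step 4: row/col 4 already zero → sign 0
signature = (1, 1, 3)

Answer: (1, 1, 3)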